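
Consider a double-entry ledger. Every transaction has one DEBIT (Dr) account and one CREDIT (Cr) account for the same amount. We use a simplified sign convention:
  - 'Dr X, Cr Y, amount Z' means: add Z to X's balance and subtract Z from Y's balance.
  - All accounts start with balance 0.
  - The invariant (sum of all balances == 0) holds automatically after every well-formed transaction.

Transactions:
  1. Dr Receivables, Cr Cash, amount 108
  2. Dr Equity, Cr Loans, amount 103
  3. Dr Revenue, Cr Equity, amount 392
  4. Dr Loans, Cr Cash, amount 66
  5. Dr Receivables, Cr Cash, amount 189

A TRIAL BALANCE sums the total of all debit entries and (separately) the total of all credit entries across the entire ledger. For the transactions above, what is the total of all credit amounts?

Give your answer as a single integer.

Txn 1: credit+=108
Txn 2: credit+=103
Txn 3: credit+=392
Txn 4: credit+=66
Txn 5: credit+=189
Total credits = 858

Answer: 858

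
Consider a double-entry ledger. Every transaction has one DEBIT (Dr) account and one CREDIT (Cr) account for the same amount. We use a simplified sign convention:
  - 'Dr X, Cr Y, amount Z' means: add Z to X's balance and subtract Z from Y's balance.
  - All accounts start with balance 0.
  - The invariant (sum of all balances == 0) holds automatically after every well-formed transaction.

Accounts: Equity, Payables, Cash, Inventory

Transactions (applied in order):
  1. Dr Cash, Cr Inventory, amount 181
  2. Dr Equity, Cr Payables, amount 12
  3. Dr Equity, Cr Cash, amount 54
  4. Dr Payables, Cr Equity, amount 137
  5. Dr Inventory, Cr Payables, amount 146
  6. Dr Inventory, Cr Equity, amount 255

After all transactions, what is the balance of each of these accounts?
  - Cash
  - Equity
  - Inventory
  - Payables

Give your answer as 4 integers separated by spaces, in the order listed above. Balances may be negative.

After txn 1 (Dr Cash, Cr Inventory, amount 181): Cash=181 Inventory=-181
After txn 2 (Dr Equity, Cr Payables, amount 12): Cash=181 Equity=12 Inventory=-181 Payables=-12
After txn 3 (Dr Equity, Cr Cash, amount 54): Cash=127 Equity=66 Inventory=-181 Payables=-12
After txn 4 (Dr Payables, Cr Equity, amount 137): Cash=127 Equity=-71 Inventory=-181 Payables=125
After txn 5 (Dr Inventory, Cr Payables, amount 146): Cash=127 Equity=-71 Inventory=-35 Payables=-21
After txn 6 (Dr Inventory, Cr Equity, amount 255): Cash=127 Equity=-326 Inventory=220 Payables=-21

Answer: 127 -326 220 -21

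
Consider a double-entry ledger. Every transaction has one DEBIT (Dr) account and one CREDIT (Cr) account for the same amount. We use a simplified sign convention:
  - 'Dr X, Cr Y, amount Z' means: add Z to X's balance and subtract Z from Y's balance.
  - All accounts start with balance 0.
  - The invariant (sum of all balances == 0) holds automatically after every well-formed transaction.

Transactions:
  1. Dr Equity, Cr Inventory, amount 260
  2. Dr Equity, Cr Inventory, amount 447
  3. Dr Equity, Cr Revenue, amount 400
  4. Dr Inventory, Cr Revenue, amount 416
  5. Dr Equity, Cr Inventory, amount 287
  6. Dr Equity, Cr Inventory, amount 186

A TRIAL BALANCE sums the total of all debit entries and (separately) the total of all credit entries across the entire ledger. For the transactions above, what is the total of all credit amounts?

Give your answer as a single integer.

Txn 1: credit+=260
Txn 2: credit+=447
Txn 3: credit+=400
Txn 4: credit+=416
Txn 5: credit+=287
Txn 6: credit+=186
Total credits = 1996

Answer: 1996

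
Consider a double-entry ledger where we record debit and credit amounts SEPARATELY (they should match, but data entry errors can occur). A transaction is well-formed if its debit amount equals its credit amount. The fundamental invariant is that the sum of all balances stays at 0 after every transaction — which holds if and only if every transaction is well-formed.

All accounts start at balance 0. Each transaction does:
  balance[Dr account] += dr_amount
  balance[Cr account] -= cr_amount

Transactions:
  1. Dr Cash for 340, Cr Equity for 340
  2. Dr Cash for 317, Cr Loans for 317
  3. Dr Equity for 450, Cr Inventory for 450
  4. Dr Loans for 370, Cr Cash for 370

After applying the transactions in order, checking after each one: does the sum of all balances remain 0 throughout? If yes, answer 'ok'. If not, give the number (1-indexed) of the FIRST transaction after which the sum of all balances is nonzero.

After txn 1: dr=340 cr=340 sum_balances=0
After txn 2: dr=317 cr=317 sum_balances=0
After txn 3: dr=450 cr=450 sum_balances=0
After txn 4: dr=370 cr=370 sum_balances=0

Answer: ok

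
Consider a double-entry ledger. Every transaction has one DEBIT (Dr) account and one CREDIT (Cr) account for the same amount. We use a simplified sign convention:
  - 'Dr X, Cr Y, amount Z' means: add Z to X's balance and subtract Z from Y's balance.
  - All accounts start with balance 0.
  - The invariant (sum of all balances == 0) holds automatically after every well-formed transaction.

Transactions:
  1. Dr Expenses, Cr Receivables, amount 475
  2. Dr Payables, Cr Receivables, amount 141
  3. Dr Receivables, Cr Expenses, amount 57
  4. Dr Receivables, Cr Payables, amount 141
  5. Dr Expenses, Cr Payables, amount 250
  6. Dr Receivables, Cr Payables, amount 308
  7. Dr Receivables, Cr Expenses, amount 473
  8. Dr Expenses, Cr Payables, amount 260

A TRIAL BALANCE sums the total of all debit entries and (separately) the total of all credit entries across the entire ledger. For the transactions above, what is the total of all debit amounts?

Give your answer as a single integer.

Answer: 2105

Derivation:
Txn 1: debit+=475
Txn 2: debit+=141
Txn 3: debit+=57
Txn 4: debit+=141
Txn 5: debit+=250
Txn 6: debit+=308
Txn 7: debit+=473
Txn 8: debit+=260
Total debits = 2105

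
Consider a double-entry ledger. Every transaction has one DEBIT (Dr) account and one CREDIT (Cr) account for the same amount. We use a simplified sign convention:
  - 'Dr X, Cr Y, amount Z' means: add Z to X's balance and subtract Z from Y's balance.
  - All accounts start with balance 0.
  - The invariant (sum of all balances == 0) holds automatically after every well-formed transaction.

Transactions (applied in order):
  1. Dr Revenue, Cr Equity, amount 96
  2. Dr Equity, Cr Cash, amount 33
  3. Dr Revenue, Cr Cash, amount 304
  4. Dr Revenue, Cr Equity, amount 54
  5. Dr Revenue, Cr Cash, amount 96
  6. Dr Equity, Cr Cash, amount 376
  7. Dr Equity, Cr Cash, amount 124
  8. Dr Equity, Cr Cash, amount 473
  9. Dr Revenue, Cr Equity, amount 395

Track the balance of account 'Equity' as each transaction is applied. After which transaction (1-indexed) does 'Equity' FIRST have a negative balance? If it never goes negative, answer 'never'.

After txn 1: Equity=-96

Answer: 1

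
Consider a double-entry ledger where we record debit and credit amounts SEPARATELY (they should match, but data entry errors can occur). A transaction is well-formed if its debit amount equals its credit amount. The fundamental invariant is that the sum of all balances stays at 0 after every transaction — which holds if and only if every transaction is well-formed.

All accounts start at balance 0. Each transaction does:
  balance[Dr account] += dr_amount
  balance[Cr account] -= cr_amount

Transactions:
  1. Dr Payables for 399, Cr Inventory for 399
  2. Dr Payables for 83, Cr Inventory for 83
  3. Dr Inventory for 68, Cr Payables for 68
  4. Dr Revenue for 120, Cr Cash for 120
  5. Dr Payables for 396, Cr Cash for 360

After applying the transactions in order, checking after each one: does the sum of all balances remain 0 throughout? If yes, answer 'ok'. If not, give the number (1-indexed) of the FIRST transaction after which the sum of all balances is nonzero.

Answer: 5

Derivation:
After txn 1: dr=399 cr=399 sum_balances=0
After txn 2: dr=83 cr=83 sum_balances=0
After txn 3: dr=68 cr=68 sum_balances=0
After txn 4: dr=120 cr=120 sum_balances=0
After txn 5: dr=396 cr=360 sum_balances=36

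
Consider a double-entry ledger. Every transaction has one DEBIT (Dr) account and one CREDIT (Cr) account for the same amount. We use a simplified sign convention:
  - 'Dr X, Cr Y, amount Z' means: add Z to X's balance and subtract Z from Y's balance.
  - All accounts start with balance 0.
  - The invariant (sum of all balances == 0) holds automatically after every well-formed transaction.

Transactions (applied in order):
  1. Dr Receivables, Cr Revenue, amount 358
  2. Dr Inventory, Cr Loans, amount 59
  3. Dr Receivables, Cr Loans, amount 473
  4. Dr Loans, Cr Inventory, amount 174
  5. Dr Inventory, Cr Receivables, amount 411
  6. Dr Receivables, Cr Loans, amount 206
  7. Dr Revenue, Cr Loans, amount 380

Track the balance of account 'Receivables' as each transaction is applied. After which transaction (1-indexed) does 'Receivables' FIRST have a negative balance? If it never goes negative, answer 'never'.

After txn 1: Receivables=358
After txn 2: Receivables=358
After txn 3: Receivables=831
After txn 4: Receivables=831
After txn 5: Receivables=420
After txn 6: Receivables=626
After txn 7: Receivables=626

Answer: never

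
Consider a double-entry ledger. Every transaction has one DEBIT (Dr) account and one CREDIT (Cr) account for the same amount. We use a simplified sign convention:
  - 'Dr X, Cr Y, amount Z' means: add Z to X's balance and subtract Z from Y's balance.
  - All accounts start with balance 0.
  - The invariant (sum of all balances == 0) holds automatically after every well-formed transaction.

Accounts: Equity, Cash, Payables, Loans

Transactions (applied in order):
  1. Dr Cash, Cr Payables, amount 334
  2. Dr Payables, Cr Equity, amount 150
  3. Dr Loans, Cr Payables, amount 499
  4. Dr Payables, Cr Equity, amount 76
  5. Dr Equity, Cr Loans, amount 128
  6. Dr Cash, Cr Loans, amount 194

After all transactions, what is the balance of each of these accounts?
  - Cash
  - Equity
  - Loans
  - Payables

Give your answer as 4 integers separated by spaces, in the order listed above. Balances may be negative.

After txn 1 (Dr Cash, Cr Payables, amount 334): Cash=334 Payables=-334
After txn 2 (Dr Payables, Cr Equity, amount 150): Cash=334 Equity=-150 Payables=-184
After txn 3 (Dr Loans, Cr Payables, amount 499): Cash=334 Equity=-150 Loans=499 Payables=-683
After txn 4 (Dr Payables, Cr Equity, amount 76): Cash=334 Equity=-226 Loans=499 Payables=-607
After txn 5 (Dr Equity, Cr Loans, amount 128): Cash=334 Equity=-98 Loans=371 Payables=-607
After txn 6 (Dr Cash, Cr Loans, amount 194): Cash=528 Equity=-98 Loans=177 Payables=-607

Answer: 528 -98 177 -607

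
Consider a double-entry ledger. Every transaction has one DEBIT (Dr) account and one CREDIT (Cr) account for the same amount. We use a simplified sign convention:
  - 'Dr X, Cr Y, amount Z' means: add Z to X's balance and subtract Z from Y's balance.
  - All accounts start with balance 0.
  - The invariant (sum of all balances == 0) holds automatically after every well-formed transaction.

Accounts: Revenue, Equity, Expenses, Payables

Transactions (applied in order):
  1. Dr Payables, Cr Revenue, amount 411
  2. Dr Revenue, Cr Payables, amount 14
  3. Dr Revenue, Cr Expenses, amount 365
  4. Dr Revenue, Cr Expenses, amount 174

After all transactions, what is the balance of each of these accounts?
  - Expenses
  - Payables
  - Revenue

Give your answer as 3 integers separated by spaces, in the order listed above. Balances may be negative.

Answer: -539 397 142

Derivation:
After txn 1 (Dr Payables, Cr Revenue, amount 411): Payables=411 Revenue=-411
After txn 2 (Dr Revenue, Cr Payables, amount 14): Payables=397 Revenue=-397
After txn 3 (Dr Revenue, Cr Expenses, amount 365): Expenses=-365 Payables=397 Revenue=-32
After txn 4 (Dr Revenue, Cr Expenses, amount 174): Expenses=-539 Payables=397 Revenue=142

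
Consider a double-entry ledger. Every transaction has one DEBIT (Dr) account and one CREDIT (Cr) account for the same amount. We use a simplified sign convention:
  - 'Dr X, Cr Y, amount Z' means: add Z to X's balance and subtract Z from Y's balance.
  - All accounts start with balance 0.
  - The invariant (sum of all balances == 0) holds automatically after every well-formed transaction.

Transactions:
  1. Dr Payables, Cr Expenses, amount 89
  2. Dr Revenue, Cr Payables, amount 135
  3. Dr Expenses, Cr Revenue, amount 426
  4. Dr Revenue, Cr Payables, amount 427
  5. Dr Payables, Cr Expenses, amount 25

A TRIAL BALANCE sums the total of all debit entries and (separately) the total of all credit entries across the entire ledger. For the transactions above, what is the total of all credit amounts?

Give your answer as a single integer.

Answer: 1102

Derivation:
Txn 1: credit+=89
Txn 2: credit+=135
Txn 3: credit+=426
Txn 4: credit+=427
Txn 5: credit+=25
Total credits = 1102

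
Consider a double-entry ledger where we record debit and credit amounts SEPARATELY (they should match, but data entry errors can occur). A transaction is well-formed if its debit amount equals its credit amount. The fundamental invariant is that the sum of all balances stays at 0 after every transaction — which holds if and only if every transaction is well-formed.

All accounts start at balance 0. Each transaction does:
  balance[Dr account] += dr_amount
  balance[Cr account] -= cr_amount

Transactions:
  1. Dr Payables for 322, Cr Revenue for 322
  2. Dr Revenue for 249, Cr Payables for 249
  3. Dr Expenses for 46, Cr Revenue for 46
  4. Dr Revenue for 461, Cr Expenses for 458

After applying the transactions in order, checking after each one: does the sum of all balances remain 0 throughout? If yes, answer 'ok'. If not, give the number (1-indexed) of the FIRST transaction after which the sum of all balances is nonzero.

After txn 1: dr=322 cr=322 sum_balances=0
After txn 2: dr=249 cr=249 sum_balances=0
After txn 3: dr=46 cr=46 sum_balances=0
After txn 4: dr=461 cr=458 sum_balances=3

Answer: 4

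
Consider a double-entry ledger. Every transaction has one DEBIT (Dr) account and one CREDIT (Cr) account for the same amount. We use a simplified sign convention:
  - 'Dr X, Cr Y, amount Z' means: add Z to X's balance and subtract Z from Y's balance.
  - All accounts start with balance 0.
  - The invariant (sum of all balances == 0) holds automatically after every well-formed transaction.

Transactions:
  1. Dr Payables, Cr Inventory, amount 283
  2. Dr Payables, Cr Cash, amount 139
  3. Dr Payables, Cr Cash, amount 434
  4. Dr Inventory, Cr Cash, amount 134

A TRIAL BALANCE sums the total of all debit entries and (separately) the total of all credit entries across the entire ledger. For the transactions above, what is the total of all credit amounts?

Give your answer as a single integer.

Answer: 990

Derivation:
Txn 1: credit+=283
Txn 2: credit+=139
Txn 3: credit+=434
Txn 4: credit+=134
Total credits = 990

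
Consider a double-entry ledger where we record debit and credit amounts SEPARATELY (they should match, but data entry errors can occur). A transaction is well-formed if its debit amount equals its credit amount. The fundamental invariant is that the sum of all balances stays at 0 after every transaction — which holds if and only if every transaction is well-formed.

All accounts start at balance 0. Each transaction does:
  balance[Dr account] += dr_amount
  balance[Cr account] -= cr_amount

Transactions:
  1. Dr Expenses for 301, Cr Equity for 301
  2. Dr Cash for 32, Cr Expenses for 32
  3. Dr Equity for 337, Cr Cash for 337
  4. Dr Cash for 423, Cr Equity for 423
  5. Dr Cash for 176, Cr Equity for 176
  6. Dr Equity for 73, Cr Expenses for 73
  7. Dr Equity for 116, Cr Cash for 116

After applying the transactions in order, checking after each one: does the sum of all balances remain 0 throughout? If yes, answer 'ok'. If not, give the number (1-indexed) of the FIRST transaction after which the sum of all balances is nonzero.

After txn 1: dr=301 cr=301 sum_balances=0
After txn 2: dr=32 cr=32 sum_balances=0
After txn 3: dr=337 cr=337 sum_balances=0
After txn 4: dr=423 cr=423 sum_balances=0
After txn 5: dr=176 cr=176 sum_balances=0
After txn 6: dr=73 cr=73 sum_balances=0
After txn 7: dr=116 cr=116 sum_balances=0

Answer: ok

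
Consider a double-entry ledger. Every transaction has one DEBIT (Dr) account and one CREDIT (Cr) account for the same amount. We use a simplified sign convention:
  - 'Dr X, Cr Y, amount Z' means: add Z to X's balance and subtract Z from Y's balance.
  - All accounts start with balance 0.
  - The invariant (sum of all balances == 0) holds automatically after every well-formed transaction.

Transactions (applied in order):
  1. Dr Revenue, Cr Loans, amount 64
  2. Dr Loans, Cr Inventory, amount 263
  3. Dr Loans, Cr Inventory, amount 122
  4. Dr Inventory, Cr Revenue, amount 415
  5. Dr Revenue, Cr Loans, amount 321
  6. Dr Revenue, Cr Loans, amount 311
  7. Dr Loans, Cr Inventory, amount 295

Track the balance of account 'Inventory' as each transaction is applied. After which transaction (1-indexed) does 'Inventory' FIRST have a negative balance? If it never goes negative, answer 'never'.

After txn 1: Inventory=0
After txn 2: Inventory=-263

Answer: 2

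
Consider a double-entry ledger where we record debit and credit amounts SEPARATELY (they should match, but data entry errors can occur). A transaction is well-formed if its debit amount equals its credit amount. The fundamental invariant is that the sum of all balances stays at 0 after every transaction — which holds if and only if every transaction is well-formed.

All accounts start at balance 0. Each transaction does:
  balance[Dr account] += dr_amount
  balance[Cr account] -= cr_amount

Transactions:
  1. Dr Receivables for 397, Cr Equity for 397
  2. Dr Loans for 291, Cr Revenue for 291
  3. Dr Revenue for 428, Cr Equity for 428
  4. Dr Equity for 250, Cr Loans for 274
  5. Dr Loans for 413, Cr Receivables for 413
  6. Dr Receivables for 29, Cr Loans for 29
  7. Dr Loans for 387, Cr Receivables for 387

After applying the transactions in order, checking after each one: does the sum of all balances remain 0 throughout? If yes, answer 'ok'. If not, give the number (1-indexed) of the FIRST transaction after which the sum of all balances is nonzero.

After txn 1: dr=397 cr=397 sum_balances=0
After txn 2: dr=291 cr=291 sum_balances=0
After txn 3: dr=428 cr=428 sum_balances=0
After txn 4: dr=250 cr=274 sum_balances=-24
After txn 5: dr=413 cr=413 sum_balances=-24
After txn 6: dr=29 cr=29 sum_balances=-24
After txn 7: dr=387 cr=387 sum_balances=-24

Answer: 4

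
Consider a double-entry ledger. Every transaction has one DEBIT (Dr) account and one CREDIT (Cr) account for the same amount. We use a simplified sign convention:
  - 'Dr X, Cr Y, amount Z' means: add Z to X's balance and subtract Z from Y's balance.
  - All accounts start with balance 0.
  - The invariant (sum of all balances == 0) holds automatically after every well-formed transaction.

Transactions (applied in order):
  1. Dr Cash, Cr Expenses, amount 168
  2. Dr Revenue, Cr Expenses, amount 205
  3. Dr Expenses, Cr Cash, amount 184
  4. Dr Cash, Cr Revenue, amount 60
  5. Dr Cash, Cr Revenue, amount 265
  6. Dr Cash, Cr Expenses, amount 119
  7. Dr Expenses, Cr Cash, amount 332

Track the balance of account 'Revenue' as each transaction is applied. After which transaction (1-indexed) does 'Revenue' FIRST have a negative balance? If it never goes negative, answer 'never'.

Answer: 5

Derivation:
After txn 1: Revenue=0
After txn 2: Revenue=205
After txn 3: Revenue=205
After txn 4: Revenue=145
After txn 5: Revenue=-120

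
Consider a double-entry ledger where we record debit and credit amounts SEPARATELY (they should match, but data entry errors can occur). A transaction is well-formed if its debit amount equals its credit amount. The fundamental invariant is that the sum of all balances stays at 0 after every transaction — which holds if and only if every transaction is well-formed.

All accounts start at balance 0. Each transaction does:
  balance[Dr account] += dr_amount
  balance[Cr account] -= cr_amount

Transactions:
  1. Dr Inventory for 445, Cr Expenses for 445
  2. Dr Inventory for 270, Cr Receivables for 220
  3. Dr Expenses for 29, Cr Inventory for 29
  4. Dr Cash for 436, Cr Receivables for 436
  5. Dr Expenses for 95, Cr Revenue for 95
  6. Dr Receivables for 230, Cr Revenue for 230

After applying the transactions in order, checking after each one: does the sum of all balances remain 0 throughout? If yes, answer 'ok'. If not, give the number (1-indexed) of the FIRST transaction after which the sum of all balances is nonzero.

Answer: 2

Derivation:
After txn 1: dr=445 cr=445 sum_balances=0
After txn 2: dr=270 cr=220 sum_balances=50
After txn 3: dr=29 cr=29 sum_balances=50
After txn 4: dr=436 cr=436 sum_balances=50
After txn 5: dr=95 cr=95 sum_balances=50
After txn 6: dr=230 cr=230 sum_balances=50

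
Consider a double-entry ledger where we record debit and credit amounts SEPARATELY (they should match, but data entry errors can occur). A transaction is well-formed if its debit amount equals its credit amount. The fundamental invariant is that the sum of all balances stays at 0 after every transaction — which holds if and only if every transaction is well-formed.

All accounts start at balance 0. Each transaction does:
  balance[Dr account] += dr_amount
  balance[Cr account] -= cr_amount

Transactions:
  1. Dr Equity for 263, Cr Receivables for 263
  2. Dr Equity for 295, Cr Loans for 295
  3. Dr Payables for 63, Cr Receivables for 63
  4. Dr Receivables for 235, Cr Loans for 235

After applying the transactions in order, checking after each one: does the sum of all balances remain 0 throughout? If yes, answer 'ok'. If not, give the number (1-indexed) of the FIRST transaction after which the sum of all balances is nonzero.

Answer: ok

Derivation:
After txn 1: dr=263 cr=263 sum_balances=0
After txn 2: dr=295 cr=295 sum_balances=0
After txn 3: dr=63 cr=63 sum_balances=0
After txn 4: dr=235 cr=235 sum_balances=0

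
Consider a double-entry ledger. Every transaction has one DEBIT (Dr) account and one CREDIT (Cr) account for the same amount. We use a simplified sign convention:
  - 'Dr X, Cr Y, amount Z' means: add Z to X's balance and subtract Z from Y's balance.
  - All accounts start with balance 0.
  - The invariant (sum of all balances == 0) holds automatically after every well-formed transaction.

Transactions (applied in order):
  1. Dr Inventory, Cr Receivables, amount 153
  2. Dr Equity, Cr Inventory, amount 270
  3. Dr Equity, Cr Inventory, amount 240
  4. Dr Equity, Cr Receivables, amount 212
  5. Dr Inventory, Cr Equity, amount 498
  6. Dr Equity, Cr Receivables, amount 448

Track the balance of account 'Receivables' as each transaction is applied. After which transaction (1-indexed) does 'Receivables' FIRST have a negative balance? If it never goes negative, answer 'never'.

After txn 1: Receivables=-153

Answer: 1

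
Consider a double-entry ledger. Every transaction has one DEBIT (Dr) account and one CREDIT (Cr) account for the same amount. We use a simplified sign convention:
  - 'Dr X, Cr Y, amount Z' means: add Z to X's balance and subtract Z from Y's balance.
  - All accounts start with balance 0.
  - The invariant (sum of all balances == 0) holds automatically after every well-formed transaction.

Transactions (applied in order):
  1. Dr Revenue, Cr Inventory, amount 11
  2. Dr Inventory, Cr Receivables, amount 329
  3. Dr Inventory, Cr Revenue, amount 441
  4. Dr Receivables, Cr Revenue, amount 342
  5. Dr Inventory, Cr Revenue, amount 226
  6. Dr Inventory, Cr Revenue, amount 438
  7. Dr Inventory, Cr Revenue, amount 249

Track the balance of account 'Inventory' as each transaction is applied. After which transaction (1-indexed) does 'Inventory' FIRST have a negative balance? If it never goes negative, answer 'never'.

After txn 1: Inventory=-11

Answer: 1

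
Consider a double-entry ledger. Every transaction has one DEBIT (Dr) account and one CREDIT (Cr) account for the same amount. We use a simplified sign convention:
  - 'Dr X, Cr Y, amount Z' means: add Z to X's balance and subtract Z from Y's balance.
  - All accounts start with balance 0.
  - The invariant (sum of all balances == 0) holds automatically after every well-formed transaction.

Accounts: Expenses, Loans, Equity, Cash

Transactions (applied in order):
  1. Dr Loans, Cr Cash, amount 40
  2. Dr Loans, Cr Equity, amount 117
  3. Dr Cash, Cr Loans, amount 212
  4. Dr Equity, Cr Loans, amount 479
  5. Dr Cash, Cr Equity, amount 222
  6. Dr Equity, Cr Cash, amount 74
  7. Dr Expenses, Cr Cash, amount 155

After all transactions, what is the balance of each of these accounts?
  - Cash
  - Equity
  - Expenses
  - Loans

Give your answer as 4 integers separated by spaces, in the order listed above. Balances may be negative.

Answer: 165 214 155 -534

Derivation:
After txn 1 (Dr Loans, Cr Cash, amount 40): Cash=-40 Loans=40
After txn 2 (Dr Loans, Cr Equity, amount 117): Cash=-40 Equity=-117 Loans=157
After txn 3 (Dr Cash, Cr Loans, amount 212): Cash=172 Equity=-117 Loans=-55
After txn 4 (Dr Equity, Cr Loans, amount 479): Cash=172 Equity=362 Loans=-534
After txn 5 (Dr Cash, Cr Equity, amount 222): Cash=394 Equity=140 Loans=-534
After txn 6 (Dr Equity, Cr Cash, amount 74): Cash=320 Equity=214 Loans=-534
After txn 7 (Dr Expenses, Cr Cash, amount 155): Cash=165 Equity=214 Expenses=155 Loans=-534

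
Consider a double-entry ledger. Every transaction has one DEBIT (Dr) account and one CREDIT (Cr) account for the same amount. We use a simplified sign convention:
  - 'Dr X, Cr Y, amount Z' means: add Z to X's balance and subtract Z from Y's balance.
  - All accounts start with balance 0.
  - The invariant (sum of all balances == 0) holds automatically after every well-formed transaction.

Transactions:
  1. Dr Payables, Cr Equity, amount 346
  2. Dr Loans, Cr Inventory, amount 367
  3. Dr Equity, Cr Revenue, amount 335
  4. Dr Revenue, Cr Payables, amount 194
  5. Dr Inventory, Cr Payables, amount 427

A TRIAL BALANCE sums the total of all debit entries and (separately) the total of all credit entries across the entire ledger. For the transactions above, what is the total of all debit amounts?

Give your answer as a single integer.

Txn 1: debit+=346
Txn 2: debit+=367
Txn 3: debit+=335
Txn 4: debit+=194
Txn 5: debit+=427
Total debits = 1669

Answer: 1669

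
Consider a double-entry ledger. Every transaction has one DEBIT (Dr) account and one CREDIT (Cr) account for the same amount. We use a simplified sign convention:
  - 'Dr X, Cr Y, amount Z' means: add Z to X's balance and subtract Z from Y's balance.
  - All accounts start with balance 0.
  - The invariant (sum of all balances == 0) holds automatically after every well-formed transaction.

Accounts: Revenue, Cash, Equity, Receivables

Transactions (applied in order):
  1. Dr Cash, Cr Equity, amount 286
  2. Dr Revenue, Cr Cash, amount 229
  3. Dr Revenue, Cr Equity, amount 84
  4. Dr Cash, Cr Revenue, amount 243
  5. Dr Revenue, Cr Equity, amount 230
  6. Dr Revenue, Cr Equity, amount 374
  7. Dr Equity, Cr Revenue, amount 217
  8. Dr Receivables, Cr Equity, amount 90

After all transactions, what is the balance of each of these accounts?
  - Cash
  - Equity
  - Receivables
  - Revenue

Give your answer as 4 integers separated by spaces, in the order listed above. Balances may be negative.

Answer: 300 -847 90 457

Derivation:
After txn 1 (Dr Cash, Cr Equity, amount 286): Cash=286 Equity=-286
After txn 2 (Dr Revenue, Cr Cash, amount 229): Cash=57 Equity=-286 Revenue=229
After txn 3 (Dr Revenue, Cr Equity, amount 84): Cash=57 Equity=-370 Revenue=313
After txn 4 (Dr Cash, Cr Revenue, amount 243): Cash=300 Equity=-370 Revenue=70
After txn 5 (Dr Revenue, Cr Equity, amount 230): Cash=300 Equity=-600 Revenue=300
After txn 6 (Dr Revenue, Cr Equity, amount 374): Cash=300 Equity=-974 Revenue=674
After txn 7 (Dr Equity, Cr Revenue, amount 217): Cash=300 Equity=-757 Revenue=457
After txn 8 (Dr Receivables, Cr Equity, amount 90): Cash=300 Equity=-847 Receivables=90 Revenue=457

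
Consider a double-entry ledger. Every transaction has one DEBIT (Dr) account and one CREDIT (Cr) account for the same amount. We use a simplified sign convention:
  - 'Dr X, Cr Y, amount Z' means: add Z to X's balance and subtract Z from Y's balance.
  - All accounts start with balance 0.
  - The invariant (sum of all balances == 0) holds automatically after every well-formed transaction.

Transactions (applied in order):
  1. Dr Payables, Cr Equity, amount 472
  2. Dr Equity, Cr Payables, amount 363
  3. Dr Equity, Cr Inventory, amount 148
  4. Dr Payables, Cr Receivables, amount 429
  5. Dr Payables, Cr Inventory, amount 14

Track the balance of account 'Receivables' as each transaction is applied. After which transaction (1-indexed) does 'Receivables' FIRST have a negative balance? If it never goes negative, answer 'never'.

After txn 1: Receivables=0
After txn 2: Receivables=0
After txn 3: Receivables=0
After txn 4: Receivables=-429

Answer: 4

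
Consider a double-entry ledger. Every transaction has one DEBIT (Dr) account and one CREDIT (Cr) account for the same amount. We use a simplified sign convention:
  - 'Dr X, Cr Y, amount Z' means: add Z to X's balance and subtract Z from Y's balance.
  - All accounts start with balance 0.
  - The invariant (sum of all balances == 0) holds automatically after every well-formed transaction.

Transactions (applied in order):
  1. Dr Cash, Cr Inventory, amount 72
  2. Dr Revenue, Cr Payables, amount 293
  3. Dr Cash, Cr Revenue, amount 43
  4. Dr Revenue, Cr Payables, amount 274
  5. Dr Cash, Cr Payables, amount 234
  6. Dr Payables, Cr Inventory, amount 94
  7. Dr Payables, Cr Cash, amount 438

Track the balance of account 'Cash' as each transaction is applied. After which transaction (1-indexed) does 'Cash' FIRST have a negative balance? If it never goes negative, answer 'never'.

After txn 1: Cash=72
After txn 2: Cash=72
After txn 3: Cash=115
After txn 4: Cash=115
After txn 5: Cash=349
After txn 6: Cash=349
After txn 7: Cash=-89

Answer: 7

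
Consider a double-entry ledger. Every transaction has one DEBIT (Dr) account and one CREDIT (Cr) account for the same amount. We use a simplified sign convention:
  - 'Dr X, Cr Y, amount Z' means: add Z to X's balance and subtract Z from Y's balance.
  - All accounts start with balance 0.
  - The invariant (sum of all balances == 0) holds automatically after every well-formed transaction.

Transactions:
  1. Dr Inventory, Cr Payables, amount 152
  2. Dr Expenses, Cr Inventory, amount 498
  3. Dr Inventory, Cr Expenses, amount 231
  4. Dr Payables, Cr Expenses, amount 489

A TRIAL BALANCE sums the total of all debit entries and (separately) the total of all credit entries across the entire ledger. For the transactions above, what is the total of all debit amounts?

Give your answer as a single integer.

Answer: 1370

Derivation:
Txn 1: debit+=152
Txn 2: debit+=498
Txn 3: debit+=231
Txn 4: debit+=489
Total debits = 1370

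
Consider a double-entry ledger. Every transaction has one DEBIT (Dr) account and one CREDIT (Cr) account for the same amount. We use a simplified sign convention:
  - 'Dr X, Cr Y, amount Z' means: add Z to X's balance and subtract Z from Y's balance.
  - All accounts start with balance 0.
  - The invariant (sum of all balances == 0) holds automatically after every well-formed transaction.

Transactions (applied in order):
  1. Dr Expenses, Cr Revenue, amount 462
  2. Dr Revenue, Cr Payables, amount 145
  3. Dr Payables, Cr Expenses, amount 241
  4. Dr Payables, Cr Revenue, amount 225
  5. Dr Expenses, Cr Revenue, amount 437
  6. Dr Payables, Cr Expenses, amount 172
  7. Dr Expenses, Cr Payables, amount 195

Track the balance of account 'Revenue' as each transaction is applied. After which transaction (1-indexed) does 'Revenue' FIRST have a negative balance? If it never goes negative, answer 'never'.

Answer: 1

Derivation:
After txn 1: Revenue=-462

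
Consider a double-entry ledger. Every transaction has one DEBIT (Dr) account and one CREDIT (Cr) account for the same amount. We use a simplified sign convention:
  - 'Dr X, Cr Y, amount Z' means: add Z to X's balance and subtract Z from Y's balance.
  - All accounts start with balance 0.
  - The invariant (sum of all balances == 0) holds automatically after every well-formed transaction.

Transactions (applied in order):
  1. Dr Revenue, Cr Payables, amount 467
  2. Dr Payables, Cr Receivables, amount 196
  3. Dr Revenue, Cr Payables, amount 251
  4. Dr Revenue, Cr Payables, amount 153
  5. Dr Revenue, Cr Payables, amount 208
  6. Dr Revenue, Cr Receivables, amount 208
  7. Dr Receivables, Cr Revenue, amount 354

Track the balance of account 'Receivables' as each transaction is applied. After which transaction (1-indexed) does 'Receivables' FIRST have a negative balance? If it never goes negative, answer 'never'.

After txn 1: Receivables=0
After txn 2: Receivables=-196

Answer: 2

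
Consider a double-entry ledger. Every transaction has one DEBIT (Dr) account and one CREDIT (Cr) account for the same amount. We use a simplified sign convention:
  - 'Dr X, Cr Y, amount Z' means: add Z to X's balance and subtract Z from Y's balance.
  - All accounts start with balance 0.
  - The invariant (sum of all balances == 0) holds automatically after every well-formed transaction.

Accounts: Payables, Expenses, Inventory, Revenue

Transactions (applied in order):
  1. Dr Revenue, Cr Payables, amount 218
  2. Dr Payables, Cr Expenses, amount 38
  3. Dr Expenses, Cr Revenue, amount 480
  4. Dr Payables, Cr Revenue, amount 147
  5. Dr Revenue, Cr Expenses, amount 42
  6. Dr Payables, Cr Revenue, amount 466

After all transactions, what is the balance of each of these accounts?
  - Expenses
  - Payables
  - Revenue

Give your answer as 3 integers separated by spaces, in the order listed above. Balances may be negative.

Answer: 400 433 -833

Derivation:
After txn 1 (Dr Revenue, Cr Payables, amount 218): Payables=-218 Revenue=218
After txn 2 (Dr Payables, Cr Expenses, amount 38): Expenses=-38 Payables=-180 Revenue=218
After txn 3 (Dr Expenses, Cr Revenue, amount 480): Expenses=442 Payables=-180 Revenue=-262
After txn 4 (Dr Payables, Cr Revenue, amount 147): Expenses=442 Payables=-33 Revenue=-409
After txn 5 (Dr Revenue, Cr Expenses, amount 42): Expenses=400 Payables=-33 Revenue=-367
After txn 6 (Dr Payables, Cr Revenue, amount 466): Expenses=400 Payables=433 Revenue=-833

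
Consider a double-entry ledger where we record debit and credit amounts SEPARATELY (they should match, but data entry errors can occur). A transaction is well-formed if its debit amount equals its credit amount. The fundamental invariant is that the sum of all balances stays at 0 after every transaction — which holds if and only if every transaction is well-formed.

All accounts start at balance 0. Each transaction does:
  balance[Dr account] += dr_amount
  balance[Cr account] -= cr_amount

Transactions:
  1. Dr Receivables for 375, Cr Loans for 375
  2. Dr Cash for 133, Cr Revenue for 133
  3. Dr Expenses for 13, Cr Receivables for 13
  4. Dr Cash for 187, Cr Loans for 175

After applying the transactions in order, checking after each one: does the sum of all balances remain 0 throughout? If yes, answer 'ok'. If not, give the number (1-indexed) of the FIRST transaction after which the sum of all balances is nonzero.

After txn 1: dr=375 cr=375 sum_balances=0
After txn 2: dr=133 cr=133 sum_balances=0
After txn 3: dr=13 cr=13 sum_balances=0
After txn 4: dr=187 cr=175 sum_balances=12

Answer: 4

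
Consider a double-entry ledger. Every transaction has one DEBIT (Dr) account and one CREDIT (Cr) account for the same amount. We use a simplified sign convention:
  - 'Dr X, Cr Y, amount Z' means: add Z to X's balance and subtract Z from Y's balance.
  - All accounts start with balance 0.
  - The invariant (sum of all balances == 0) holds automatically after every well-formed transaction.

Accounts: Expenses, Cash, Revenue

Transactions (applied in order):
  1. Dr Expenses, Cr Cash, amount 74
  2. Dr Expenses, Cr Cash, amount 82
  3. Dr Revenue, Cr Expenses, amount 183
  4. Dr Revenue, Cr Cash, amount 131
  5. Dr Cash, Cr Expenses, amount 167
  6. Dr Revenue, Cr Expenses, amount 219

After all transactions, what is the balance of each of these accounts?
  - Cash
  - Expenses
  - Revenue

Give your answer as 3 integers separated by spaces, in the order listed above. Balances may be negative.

Answer: -120 -413 533

Derivation:
After txn 1 (Dr Expenses, Cr Cash, amount 74): Cash=-74 Expenses=74
After txn 2 (Dr Expenses, Cr Cash, amount 82): Cash=-156 Expenses=156
After txn 3 (Dr Revenue, Cr Expenses, amount 183): Cash=-156 Expenses=-27 Revenue=183
After txn 4 (Dr Revenue, Cr Cash, amount 131): Cash=-287 Expenses=-27 Revenue=314
After txn 5 (Dr Cash, Cr Expenses, amount 167): Cash=-120 Expenses=-194 Revenue=314
After txn 6 (Dr Revenue, Cr Expenses, amount 219): Cash=-120 Expenses=-413 Revenue=533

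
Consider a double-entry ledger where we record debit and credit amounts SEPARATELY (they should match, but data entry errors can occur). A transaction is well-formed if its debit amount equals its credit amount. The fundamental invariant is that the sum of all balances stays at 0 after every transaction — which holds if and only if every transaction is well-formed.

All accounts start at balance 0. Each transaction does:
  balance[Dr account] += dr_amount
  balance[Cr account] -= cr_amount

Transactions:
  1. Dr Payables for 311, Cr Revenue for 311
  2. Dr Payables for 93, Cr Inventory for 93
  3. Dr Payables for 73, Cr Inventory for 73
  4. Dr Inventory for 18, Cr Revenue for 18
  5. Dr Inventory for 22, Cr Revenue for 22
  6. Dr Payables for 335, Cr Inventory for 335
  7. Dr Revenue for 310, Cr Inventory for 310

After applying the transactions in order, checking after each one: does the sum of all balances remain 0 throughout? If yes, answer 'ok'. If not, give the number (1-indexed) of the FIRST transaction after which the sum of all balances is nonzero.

Answer: ok

Derivation:
After txn 1: dr=311 cr=311 sum_balances=0
After txn 2: dr=93 cr=93 sum_balances=0
After txn 3: dr=73 cr=73 sum_balances=0
After txn 4: dr=18 cr=18 sum_balances=0
After txn 5: dr=22 cr=22 sum_balances=0
After txn 6: dr=335 cr=335 sum_balances=0
After txn 7: dr=310 cr=310 sum_balances=0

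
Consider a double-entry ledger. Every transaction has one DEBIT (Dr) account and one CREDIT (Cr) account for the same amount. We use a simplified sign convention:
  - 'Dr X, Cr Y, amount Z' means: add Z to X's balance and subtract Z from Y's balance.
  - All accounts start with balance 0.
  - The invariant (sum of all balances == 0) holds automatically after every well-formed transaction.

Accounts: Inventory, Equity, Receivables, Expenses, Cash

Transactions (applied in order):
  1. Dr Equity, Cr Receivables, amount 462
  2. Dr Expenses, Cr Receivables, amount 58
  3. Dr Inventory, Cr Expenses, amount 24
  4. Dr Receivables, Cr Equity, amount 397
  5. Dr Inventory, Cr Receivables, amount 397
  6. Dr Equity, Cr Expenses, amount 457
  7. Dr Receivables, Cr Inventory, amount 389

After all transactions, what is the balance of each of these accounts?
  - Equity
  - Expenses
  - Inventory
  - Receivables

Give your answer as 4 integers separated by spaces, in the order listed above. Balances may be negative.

After txn 1 (Dr Equity, Cr Receivables, amount 462): Equity=462 Receivables=-462
After txn 2 (Dr Expenses, Cr Receivables, amount 58): Equity=462 Expenses=58 Receivables=-520
After txn 3 (Dr Inventory, Cr Expenses, amount 24): Equity=462 Expenses=34 Inventory=24 Receivables=-520
After txn 4 (Dr Receivables, Cr Equity, amount 397): Equity=65 Expenses=34 Inventory=24 Receivables=-123
After txn 5 (Dr Inventory, Cr Receivables, amount 397): Equity=65 Expenses=34 Inventory=421 Receivables=-520
After txn 6 (Dr Equity, Cr Expenses, amount 457): Equity=522 Expenses=-423 Inventory=421 Receivables=-520
After txn 7 (Dr Receivables, Cr Inventory, amount 389): Equity=522 Expenses=-423 Inventory=32 Receivables=-131

Answer: 522 -423 32 -131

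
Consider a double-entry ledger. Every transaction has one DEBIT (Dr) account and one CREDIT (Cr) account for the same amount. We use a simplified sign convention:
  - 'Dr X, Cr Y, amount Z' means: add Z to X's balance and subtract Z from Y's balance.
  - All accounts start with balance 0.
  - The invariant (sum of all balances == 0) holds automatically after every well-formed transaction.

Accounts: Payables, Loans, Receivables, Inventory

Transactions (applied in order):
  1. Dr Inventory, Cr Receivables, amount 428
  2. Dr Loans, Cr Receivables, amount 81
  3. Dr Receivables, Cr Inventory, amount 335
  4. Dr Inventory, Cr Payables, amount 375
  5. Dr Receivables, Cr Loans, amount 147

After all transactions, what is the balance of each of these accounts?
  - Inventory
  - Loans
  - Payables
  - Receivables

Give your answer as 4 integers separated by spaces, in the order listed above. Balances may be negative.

Answer: 468 -66 -375 -27

Derivation:
After txn 1 (Dr Inventory, Cr Receivables, amount 428): Inventory=428 Receivables=-428
After txn 2 (Dr Loans, Cr Receivables, amount 81): Inventory=428 Loans=81 Receivables=-509
After txn 3 (Dr Receivables, Cr Inventory, amount 335): Inventory=93 Loans=81 Receivables=-174
After txn 4 (Dr Inventory, Cr Payables, amount 375): Inventory=468 Loans=81 Payables=-375 Receivables=-174
After txn 5 (Dr Receivables, Cr Loans, amount 147): Inventory=468 Loans=-66 Payables=-375 Receivables=-27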